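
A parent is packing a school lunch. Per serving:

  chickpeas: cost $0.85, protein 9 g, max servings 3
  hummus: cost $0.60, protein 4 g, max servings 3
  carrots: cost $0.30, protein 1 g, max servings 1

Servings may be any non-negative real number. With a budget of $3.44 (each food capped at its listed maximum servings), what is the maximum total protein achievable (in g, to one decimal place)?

Protein per dollar: chickpeas 10.59, hummus 6.667, carrots 3.333.
Take 3 servings of chickpeas: spends $2.55, +27.0 g protein (running total 27.0 g).
Take 1.483 servings of hummus: spends $0.89, +5.9 g protein (running total 32.9 g).
Greedy by best ratio exhausts the cost allowance optimally: 32.9 g.

32.9 g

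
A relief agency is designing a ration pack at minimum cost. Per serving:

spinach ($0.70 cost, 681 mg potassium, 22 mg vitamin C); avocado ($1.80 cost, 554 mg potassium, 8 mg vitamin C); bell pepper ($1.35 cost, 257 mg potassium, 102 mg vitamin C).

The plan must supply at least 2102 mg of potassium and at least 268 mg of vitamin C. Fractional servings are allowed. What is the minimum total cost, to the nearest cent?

$4.48

spinach only: max(2102/681, 268/22) = 12.18 servings → $8.53.
avocado only: max(2102/554, 268/8) = 33.5 servings → $60.30.
bell pepper only: max(2102/257, 268/102) = 8.179 servings → $11.04.
spinach + avocado: intersection lies outside the first quadrant.
spinach + bell pepper with both tight: 2.281 servings and 2.136 servings → $4.48.
avocado + bell pepper with both tight: 2.673 servings and 2.418 servings → $8.07.
Cheapest feasible corner: $4.48.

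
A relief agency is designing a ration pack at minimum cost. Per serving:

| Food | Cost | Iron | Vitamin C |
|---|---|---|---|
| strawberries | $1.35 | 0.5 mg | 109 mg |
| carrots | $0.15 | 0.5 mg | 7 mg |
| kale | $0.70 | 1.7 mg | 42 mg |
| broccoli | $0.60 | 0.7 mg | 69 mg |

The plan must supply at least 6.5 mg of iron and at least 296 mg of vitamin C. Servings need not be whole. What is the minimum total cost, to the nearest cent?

This is a tiny linear program; its minimum lies at a vertex of the feasible set. List the vertices and price them.
strawberries only: max(6.5/0.5, 296/109) = 13 servings → $17.55.
carrots only: max(6.5/0.5, 296/7) = 42.29 servings → $6.34.
kale only: max(6.5/1.7, 296/42) = 7.048 servings → $4.93.
broccoli only: max(6.5/0.7, 296/69) = 9.286 servings → $5.57.
strawberries + carrots with both tight: 2.01 servings and 10.99 servings → $4.36.
strawberries + kale with both tight: 1.401 servings and 3.411 servings → $4.28.
strawberries + broccoli: the both-tight solution has a negative serving — not a feasible corner.
carrots + kale: the both-tight solution has a negative serving — not a feasible corner.
carrots + broccoli with both tight: 8.152 servings and 3.463 servings → $3.30.
kale + broccoli with both tight: 2.745 servings and 2.619 servings → $3.49.
The minimum over all feasible corners is $3.30.

$3.30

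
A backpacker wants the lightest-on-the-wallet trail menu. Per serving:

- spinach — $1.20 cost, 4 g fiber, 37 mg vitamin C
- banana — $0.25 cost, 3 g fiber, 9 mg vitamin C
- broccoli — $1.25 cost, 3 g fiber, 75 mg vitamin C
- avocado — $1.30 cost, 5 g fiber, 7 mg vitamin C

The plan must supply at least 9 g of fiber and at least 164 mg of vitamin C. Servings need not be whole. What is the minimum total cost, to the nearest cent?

spinach only: max(9/4, 164/37) = 4.432 servings → $5.32.
banana only: max(9/3, 164/9) = 18.22 servings → $4.56.
broccoli only: max(9/3, 164/75) = 3 servings → $3.75.
avocado only: max(9/5, 164/7) = 23.43 servings → $30.46.
spinach + banana: intersection lies outside the first quadrant.
spinach + broccoli with both tight: 0.9683 servings and 1.709 servings → $3.30.
spinach + avocado: intersection lies outside the first quadrant.
banana + broccoli with both tight: 0.9242 servings and 2.076 servings → $2.83.
banana + avocado with both targets exact would need a negative amount; discard.
broccoli + avocado with both tight: 2.138 servings and 0.5169 servings → $3.35.
The minimum over all feasible corners is $2.83.

$2.83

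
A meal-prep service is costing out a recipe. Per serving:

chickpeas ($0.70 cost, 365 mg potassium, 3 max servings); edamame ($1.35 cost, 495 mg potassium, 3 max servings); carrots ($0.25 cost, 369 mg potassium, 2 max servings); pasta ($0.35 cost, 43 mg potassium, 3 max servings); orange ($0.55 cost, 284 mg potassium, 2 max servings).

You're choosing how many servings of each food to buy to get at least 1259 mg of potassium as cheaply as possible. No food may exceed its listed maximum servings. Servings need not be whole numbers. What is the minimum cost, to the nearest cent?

$1.50

Cost per mg of potassium: carrots $0.0007, chickpeas $0.0019, orange $0.0019, edamame $0.0027, pasta $0.0081.
Take 2 servings of carrots: +738.0 mg potassium for $0.50 (total $0.50, still need 521.0 mg).
Take 1.427 servings of chickpeas: +521.0 mg potassium for $1.00 (total $1.50, still need 0.0 mg).
Filling from the cheapest source first is optimal under one linear minimum: $1.50.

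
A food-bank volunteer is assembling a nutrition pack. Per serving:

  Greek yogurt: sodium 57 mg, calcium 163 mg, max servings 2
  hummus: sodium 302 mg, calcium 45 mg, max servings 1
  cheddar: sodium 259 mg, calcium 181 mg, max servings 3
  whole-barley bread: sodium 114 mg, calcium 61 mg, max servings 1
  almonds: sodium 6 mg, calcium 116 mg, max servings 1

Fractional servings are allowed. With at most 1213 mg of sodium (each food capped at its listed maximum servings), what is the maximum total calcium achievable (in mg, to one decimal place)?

Calcium per mg sodium: almonds 19.33, Greek yogurt 2.86, cheddar 0.6988, whole-barley bread 0.5351, hummus 0.149.
Take 1 serving of almonds: uses 6 mg sodium, +116.0 mg calcium (running total 116.0 mg).
Take 2 servings of Greek yogurt: uses 114 mg sodium, +326.0 mg calcium (running total 442.0 mg).
Take 3 servings of cheddar: uses 777 mg sodium, +543.0 mg calcium (running total 985.0 mg).
Take 1 serving of whole-barley bread: uses 114 mg sodium, +61.0 mg calcium (running total 1046.0 mg).
Take 0.6689 servings of hummus: uses 202 mg sodium, +30.1 mg calcium (running total 1076.1 mg).
Greedy by best ratio exhausts the sodium allowance optimally: 1076.1 mg.

1076.1 mg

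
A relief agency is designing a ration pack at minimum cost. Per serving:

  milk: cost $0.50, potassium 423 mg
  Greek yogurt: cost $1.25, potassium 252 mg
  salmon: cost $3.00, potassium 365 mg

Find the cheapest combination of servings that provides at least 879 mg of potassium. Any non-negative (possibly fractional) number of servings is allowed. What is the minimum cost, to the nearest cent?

$1.04

Cost per mg of potassium: milk $0.0012, Greek yogurt $0.0050, salmon $0.0082.
With no serving limits, use only milk: 879 mg / 423 mg = 2.078 servings × $0.50 = $1.04.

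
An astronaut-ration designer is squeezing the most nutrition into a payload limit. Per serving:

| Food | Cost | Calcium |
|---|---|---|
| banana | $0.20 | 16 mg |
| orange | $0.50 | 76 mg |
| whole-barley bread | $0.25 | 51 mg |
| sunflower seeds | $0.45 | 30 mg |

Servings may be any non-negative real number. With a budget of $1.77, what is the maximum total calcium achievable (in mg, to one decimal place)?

Calcium per dollar: whole-barley bread 204, orange 152, banana 80, sunflower seeds 66.67.
With no serving limits, spend the whole cost allowance on whole-barley bread: $1.77 / $0.25 × 51 mg = 361.1 mg.

361.1 mg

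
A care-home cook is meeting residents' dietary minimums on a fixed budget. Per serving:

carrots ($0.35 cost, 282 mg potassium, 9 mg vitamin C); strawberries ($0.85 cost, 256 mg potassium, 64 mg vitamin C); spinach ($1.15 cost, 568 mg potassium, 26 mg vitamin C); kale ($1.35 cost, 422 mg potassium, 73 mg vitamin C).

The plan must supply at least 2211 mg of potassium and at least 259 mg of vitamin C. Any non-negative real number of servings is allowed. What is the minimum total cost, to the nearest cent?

Two binding constraints pin down two serving amounts, so the optimal mix uses at most two foods. The candidates are each food alone (scaled to the tighter of potassium/vitamin C) and each pair with both constraints tight.
carrots only: max(2211/282, 259/9) = 28.78 servings → $10.07.
strawberries only: max(2211/256, 259/64) = 8.637 servings → $7.34.
spinach only: max(2211/568, 259/26) = 9.962 servings → $11.46.
kale only: max(2211/422, 259/73) = 5.239 servings → $7.07.
carrots + strawberries with both tight: 4.776 servings and 3.375 servings → $4.54.
carrots + spinach: the both-tight solution has a negative serving — not a feasible corner.
carrots + kale with both tight: 3.104 servings and 3.165 servings → $5.36.
strawberries + spinach with both tight: 3.018 servings and 2.532 servings → $5.48.
strawberries + kale with both targets exact would need a negative amount; discard.
spinach + kale with both tight: 1.709 servings and 2.939 servings → $5.93.
Cheapest feasible corner: $4.54.

$4.54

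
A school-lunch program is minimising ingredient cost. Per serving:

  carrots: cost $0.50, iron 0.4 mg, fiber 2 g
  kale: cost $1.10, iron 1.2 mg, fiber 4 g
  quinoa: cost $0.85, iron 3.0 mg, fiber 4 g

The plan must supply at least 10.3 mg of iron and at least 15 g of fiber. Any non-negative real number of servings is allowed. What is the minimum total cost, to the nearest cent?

The cheapest plan sits at a corner of the feasible region — with two constraints it uses at most two foods.
carrots only: max(10.3/0.4, 15/2) = 25.75 servings → $12.88.
kale only: max(10.3/1.2, 15/4) = 8.583 servings → $9.44.
quinoa only: max(10.3/3.0, 15/4) = 3.75 servings → $3.19.
carrots + kale: intersection lies outside the first quadrant.
carrots + quinoa with both tight: 0.8636 servings and 3.318 servings → $3.25.
kale + quinoa with both tight: 0.5278 servings and 3.222 servings → $3.32.
So the least-cost plan costs $3.19.

$3.19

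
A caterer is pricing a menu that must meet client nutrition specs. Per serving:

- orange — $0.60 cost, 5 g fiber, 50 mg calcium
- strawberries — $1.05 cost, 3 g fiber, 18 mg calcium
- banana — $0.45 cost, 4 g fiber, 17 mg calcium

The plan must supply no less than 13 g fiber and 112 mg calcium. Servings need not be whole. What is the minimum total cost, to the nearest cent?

$1.54

Minimising a linear cost over {fiber ≥ 13, calcium ≥ 112, servings ≥ 0} — the optimum is at a vertex, using one or two foods.
orange only: max(13/5, 112/50) = 2.6 servings → $1.56.
strawberries only: max(13/3, 112/18) = 6.222 servings → $6.53.
banana only: max(13/4, 112/17) = 6.588 servings → $2.96.
orange + strawberries with both tight: 1.7 servings and 1.5 servings → $2.60.
orange + banana with both tight: 1.974 servings and 0.7826 servings → $1.54.
strawberries + banana: the both-tight solution has a negative serving — not a feasible corner.
The minimum over all feasible corners is $1.54.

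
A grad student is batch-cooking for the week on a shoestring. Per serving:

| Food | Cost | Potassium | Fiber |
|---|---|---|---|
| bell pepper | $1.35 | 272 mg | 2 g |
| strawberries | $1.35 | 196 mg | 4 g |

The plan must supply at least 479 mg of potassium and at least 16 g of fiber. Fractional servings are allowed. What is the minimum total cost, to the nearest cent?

$5.40

For a min-cost LP with two ≥-constraints, a basic feasible solution has at most two positive variables.
bell pepper only: max(479/272, 16/2) = 8 servings → $10.80.
strawberries only: max(479/196, 16/4) = 4 servings → $5.40.
bell pepper + strawberries: intersection lies outside the first quadrant.
Cheapest feasible corner: $5.40.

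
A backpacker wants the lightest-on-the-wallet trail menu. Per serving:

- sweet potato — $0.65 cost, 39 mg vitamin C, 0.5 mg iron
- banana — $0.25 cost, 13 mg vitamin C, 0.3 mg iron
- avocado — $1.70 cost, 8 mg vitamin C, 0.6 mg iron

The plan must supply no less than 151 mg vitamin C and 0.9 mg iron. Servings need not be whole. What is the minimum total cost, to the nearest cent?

$2.52

A basic optimal solution has at most two foods positive. Try each food alone and each pair with both targets met exactly.
sweet potato only: max(151/39, 0.9/0.5) = 3.872 servings → $2.52.
banana only: max(151/13, 0.9/0.3) = 11.62 servings → $2.90.
avocado only: max(151/8, 0.9/0.6) = 18.88 servings → $32.09.
sweet potato + banana: intersection lies outside the first quadrant.
sweet potato + avocado: the both-tight solution has a negative serving — not a feasible corner.
banana + avocado: the both-tight solution has a negative serving — not a feasible corner.
The minimum over all feasible corners is $2.52.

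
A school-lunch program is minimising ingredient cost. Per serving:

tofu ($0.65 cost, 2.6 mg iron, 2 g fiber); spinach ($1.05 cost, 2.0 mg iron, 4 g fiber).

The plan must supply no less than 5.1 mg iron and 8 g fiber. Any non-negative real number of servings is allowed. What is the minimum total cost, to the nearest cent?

$2.19

At the optimum either one food covers both requirements or two foods hit both targets exactly; no other combination can be cheaper.
tofu only: max(5.1/2.6, 8/2) = 4 servings → $2.60.
spinach only: max(5.1/2.0, 8/4) = 2.55 servings → $2.68.
tofu + spinach with both tight: 0.6875 servings and 1.656 servings → $2.19.
The minimum over all feasible corners is $2.19.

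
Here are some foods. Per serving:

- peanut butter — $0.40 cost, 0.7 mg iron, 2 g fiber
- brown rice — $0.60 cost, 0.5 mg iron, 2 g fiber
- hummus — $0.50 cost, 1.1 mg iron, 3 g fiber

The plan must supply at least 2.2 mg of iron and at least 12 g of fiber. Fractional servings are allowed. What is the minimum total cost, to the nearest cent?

$2.00

An LP optimum is at a vertex; with two nutrient constraints at most two foods are used. Check each candidate.
peanut butter only: max(2.2/0.7, 12/2) = 6 servings → $2.40.
brown rice only: max(2.2/0.5, 12/2) = 6 servings → $3.60.
hummus only: max(2.2/1.1, 12/3) = 4 servings → $2.00.
peanut butter + brown rice: intersection lies outside the first quadrant.
peanut butter + hummus with both targets exact would need a negative amount; discard.
brown rice + hummus: the both-tight solution has a negative serving — not a feasible corner.
So the least-cost plan costs $2.00.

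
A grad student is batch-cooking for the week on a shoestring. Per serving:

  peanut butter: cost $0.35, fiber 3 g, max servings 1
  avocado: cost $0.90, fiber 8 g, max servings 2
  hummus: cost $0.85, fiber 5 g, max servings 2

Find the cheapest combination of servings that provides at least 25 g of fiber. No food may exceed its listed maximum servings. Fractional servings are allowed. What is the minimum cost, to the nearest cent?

$3.17

Cost per g of fiber: avocado $0.1125, peanut butter $0.1167, hummus $0.1700.
Take 2 servings of avocado: +16.0 g fiber for $1.80 (total $1.80, still need 9.0 g).
Take 1 serving of peanut butter: +3.0 g fiber for $0.35 (total $2.15, still need 6.0 g).
Take 1.2 servings of hummus: +6.0 g fiber for $1.02 (total $3.17, still need 0.0 g).
Greedy by cheapest-per-g is optimal for a single linear constraint, so the minimum cost is $3.17.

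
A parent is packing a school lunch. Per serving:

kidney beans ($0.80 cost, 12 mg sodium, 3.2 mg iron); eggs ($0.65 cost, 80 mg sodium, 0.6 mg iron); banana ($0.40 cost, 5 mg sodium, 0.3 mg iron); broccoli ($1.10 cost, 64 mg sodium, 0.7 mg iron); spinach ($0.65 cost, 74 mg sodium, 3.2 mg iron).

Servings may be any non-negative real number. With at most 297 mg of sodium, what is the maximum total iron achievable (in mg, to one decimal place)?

79.2 mg

Iron per mg sodium: kidney beans 0.2667, banana 0.06, spinach 0.04324, broccoli 0.01094, eggs 0.0075.
With no serving limits, spend the whole sodium allowance on kidney beans: 297 mg / 12 mg × 3.2 mg = 79.2 mg.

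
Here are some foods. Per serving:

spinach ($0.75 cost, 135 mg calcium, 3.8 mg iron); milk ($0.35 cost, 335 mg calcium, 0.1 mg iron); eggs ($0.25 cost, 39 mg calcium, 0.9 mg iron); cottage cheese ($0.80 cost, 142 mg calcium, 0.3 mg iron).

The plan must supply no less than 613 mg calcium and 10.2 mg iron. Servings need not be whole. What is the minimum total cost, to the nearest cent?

Minimising a linear cost over {calcium ≥ 613, iron ≥ 10.2, servings ≥ 0} — the optimum is at a vertex, using one or two foods.
spinach only: max(613/135, 10.2/3.8) = 4.541 servings → $3.41.
milk only: max(613/335, 10.2/0.1) = 102 servings → $35.70.
eggs only: max(613/39, 10.2/0.9) = 15.72 servings → $3.93.
cottage cheese only: max(613/142, 10.2/0.3) = 34 servings → $27.20.
spinach + milk with both tight: 2.664 servings and 0.7562 servings → $2.26.
spinach + eggs: the both-tight solution has a negative serving — not a feasible corner.
spinach + cottage cheese with both tight: 2.534 servings and 1.908 servings → $3.43.
milk + eggs with both tight: 0.5171 servings and 11.28 servings → $3.00.
milk + cottage cheese: the both-tight solution has a negative serving — not a feasible corner.
eggs + cottage cheese with both tight: 10.89 servings and 1.326 servings → $3.78.
The minimum over all feasible corners is $2.26.

$2.26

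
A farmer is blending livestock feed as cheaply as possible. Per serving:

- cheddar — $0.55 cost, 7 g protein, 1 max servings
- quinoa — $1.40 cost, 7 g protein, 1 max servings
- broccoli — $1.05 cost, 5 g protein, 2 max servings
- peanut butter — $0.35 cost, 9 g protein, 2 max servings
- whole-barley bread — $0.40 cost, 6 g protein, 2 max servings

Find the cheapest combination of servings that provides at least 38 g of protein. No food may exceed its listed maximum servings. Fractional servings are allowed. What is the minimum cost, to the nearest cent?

$2.25

Cost per g of protein: peanut butter $0.0389, whole-barley bread $0.0667, cheddar $0.0786, quinoa $0.2000, broccoli $0.2100.
Take 2 servings of peanut butter: +18.0 g protein for $0.70 (total $0.70, still need 20.0 g).
Take 2 servings of whole-barley bread: +12.0 g protein for $0.80 (total $1.50, still need 8.0 g).
Take 1 serving of cheddar: +7.0 g protein for $0.55 (total $2.05, still need 1.0 g).
Take 0.1429 servings of quinoa: +1.0 g protein for $0.20 (total $2.25, still need 0.0 g).
Greedy by cheapest-per-g is optimal for a single linear constraint, so the minimum cost is $2.25.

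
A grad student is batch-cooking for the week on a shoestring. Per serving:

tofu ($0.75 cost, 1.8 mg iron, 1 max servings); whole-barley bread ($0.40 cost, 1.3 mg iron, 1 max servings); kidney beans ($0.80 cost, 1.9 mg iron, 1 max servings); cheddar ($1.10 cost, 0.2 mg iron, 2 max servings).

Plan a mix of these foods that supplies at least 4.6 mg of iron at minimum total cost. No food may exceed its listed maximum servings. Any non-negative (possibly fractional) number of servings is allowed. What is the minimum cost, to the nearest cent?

Cost per mg of iron: whole-barley bread $0.3077, tofu $0.4167, kidney beans $0.4211, cheddar $5.5000.
Take 1 serving of whole-barley bread: +1.3 mg iron for $0.40 (total $0.40, still need 3.3 mg).
Take 1 serving of tofu: +1.8 mg iron for $0.75 (total $1.15, still need 1.5 mg).
Take 0.7895 servings of kidney beans: +1.5 mg iron for $0.63 (total $1.78, still need 0.0 mg).
Greedy by cheapest-per-mg is optimal for a single linear constraint, so the minimum cost is $1.78.

$1.78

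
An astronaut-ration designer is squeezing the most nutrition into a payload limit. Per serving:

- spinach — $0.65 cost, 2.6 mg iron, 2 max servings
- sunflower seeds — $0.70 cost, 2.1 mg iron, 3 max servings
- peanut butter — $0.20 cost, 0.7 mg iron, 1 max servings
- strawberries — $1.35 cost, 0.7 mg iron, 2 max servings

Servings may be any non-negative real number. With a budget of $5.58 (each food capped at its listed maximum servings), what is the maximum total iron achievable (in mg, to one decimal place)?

Iron per dollar: spinach 4, peanut butter 3.5, sunflower seeds 3, strawberries 0.5185.
Take 2 servings of spinach: spends $1.30, +5.2 mg iron (running total 5.2 mg).
Take 1 serving of peanut butter: spends $0.20, +0.7 mg iron (running total 5.9 mg).
Take 3 servings of sunflower seeds: spends $2.10, +6.3 mg iron (running total 12.2 mg).
Take 1.467 servings of strawberries: spends $1.98, +1.0 mg iron (running total 13.2 mg).
Greedy by best ratio exhausts the cost allowance optimally: 13.2 mg.

13.2 mg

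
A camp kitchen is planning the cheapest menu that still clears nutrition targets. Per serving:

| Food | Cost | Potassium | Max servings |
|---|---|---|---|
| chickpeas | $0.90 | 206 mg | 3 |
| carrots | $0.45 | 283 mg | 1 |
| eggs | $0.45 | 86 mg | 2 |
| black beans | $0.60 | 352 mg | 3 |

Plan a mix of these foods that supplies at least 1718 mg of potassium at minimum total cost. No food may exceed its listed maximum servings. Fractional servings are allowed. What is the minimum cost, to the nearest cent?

$3.91

Cost per mg of potassium: carrots $0.0016, black beans $0.0017, chickpeas $0.0044, eggs $0.0052.
Take 1 serving of carrots: +283.0 mg potassium for $0.45 (total $0.45, still need 1435.0 mg).
Take 3 servings of black beans: +1056.0 mg potassium for $1.80 (total $2.25, still need 379.0 mg).
Take 1.84 servings of chickpeas: +379.0 mg potassium for $1.66 (total $3.91, still need 0.0 mg).
Greedy by cheapest-per-mg is optimal for a single linear constraint, so the minimum cost is $3.91.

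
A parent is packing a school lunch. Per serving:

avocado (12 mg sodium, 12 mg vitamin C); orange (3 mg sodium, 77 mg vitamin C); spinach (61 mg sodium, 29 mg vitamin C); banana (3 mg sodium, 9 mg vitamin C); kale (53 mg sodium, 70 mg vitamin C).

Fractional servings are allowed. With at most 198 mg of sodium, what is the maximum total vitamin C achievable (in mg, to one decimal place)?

Vitamin C per mg sodium: orange 25.67, banana 3, kale 1.321, avocado 1, spinach 0.4754.
With no serving limits, spend the whole sodium allowance on orange: 198 mg / 3 mg × 77 mg = 5082.0 mg.

5082.0 mg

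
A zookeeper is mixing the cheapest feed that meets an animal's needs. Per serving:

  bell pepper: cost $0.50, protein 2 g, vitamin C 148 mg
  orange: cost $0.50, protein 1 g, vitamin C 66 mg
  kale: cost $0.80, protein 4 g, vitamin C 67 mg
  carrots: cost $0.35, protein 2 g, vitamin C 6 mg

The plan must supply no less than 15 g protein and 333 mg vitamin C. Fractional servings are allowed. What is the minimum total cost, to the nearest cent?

This is a tiny linear program; its minimum lies at a vertex of the feasible set. List the vertices and price them.
bell pepper only: max(15/2, 333/148) = 7.5 servings → $3.75.
orange only: max(15/1, 333/66) = 15 servings → $7.50.
kale only: max(15/4, 333/67) = 4.97 servings → $3.98.
carrots only: max(15/2, 333/6) = 55.5 servings → $19.43.
bell pepper + orange: the both-tight solution has a negative serving — not a feasible corner.
bell pepper + kale with both tight: 0.714 servings and 3.393 servings → $3.07.
bell pepper + carrots with both tight: 2.028 servings and 5.472 servings → $2.93.
orange + kale with both tight: 1.66 servings and 3.335 servings → $3.50.
orange + carrots with both tight: 4.571 servings and 5.214 servings → $4.11.
kale + carrots: the both-tight solution has a negative serving — not a feasible corner.
Cheapest feasible corner: $2.93.

$2.93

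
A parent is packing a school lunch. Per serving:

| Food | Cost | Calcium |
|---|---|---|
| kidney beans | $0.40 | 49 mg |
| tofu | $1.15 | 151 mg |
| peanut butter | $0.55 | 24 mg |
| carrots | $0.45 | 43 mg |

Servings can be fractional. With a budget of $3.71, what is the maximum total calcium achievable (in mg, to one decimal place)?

487.1 mg

Calcium per dollar: tofu 131.3, kidney beans 122.5, carrots 95.56, peanut butter 43.64.
With no serving limits, spend the whole cost allowance on tofu: $3.71 / $1.15 × 151 mg = 487.1 mg.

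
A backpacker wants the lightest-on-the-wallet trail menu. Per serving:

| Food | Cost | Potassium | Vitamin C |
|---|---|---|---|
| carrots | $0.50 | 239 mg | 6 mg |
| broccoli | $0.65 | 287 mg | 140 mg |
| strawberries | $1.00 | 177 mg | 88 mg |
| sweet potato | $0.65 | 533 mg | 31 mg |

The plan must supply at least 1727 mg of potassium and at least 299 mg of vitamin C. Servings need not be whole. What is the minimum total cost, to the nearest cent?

Minimising a linear cost over {potassium ≥ 1727, vitamin C ≥ 299, servings ≥ 0} — the optimum is at a vertex, using one or two foods.
carrots only: max(1727/239, 299/6) = 49.83 servings → $24.92.
broccoli only: max(1727/287, 299/140) = 6.017 servings → $3.91.
strawberries only: max(1727/177, 299/88) = 9.757 servings → $9.76.
sweet potato only: max(1727/533, 299/31) = 9.645 servings → $6.27.
carrots + broccoli with both tight: 4.914 servings and 1.925 servings → $3.71.
carrots + strawberries with both tight: 4.96 servings and 3.06 servings → $5.54.
carrots + sweet potato: intersection lies outside the first quadrant.
broccoli + strawberries: the both-tight solution has a negative serving — not a feasible corner.
broccoli + sweet potato with both tight: 1.61 servings and 2.373 servings → $2.59.
strawberries + sweet potato with both tight: 2.555 servings and 2.392 servings → $4.11.
The minimum over all feasible corners is $2.59.

$2.59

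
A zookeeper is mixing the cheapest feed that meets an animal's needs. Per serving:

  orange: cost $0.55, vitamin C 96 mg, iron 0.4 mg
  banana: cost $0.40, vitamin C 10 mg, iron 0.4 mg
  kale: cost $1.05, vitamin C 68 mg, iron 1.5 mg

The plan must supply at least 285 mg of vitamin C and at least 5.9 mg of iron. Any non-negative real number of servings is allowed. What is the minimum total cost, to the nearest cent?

This is a tiny linear program; its minimum lies at a vertex of the feasible set. List the vertices and price them.
orange only: max(285/96, 5.9/0.4) = 14.75 servings → $8.11.
banana only: max(285/10, 5.9/0.4) = 28.5 servings → $11.40.
kale only: max(285/68, 5.9/1.5) = 4.191 servings → $4.40.
orange + banana with both tight: 1.599 servings and 13.15 servings → $6.14.
orange + kale with both tight: 0.2252 servings and 3.873 servings → $4.19.
banana + kale: intersection lies outside the first quadrant.
The minimum over all feasible corners is $4.19.

$4.19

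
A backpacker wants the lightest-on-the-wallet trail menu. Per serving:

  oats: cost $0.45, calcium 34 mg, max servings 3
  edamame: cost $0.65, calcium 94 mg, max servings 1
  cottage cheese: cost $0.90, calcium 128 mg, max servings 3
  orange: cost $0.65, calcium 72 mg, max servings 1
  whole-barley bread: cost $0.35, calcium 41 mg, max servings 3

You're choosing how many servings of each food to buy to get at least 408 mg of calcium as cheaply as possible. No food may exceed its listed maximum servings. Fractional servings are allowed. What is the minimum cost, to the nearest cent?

Cost per mg of calcium: edamame $0.0069, cottage cheese $0.0070, whole-barley bread $0.0085, orange $0.0090, oats $0.0132.
Take 1 serving of edamame: +94.0 mg calcium for $0.65 (total $0.65, still need 314.0 mg).
Take 2.453 servings of cottage cheese: +314.0 mg calcium for $2.21 (total $2.86, still need 0.0 mg).
Greedy by cheapest-per-mg is optimal for a single linear constraint, so the minimum cost is $2.86.

$2.86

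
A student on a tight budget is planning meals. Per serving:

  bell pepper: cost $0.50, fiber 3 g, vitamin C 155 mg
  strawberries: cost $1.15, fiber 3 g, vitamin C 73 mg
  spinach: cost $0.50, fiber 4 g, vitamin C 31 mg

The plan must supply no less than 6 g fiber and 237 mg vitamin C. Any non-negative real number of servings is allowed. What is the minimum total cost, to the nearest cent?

At the optimum either one food covers both requirements or two foods hit both targets exactly; no other combination can be cheaper.
bell pepper only: max(6/3, 237/155) = 2 servings → $1.00.
strawberries only: max(6/3, 237/73) = 3.247 servings → $3.73.
spinach only: max(6/4, 237/31) = 7.645 servings → $3.82.
bell pepper + strawberries with both tight: 1.11 servings and 0.8902 servings → $1.58.
bell pepper + spinach with both tight: 1.446 servings and 0.4156 servings → $0.93.
strawberries + spinach with both targets exact would need a negative amount; discard.
Cheapest feasible corner: $0.93.

$0.93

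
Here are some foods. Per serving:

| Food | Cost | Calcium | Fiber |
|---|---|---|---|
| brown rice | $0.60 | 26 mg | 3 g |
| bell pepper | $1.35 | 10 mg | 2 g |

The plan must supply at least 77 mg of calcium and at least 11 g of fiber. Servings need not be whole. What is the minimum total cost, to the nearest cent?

$2.20

Two binding constraints pin down two serving amounts, so the optimal mix uses at most two foods. The candidates are each food alone (scaled to the tighter of calcium/fiber) and each pair with both constraints tight.
brown rice only: max(77/26, 11/3) = 3.667 servings → $2.20.
bell pepper only: max(77/10, 11/2) = 7.7 servings → $10.39.
brown rice + bell pepper with both tight: 2 servings and 2.5 servings → $4.58.
Cheapest feasible corner: $2.20.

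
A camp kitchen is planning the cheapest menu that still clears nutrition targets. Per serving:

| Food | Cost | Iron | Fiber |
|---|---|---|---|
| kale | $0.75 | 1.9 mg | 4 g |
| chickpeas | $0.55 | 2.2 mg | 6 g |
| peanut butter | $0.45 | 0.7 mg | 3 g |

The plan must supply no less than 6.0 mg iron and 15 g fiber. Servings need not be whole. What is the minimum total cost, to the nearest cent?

Compare the cost at each extreme point of the feasible region.
kale only: max(6.0/1.9, 15/4) = 3.75 servings → $2.81.
chickpeas only: max(6.0/2.2, 15/6) = 2.727 servings → $1.50.
peanut butter only: max(6.0/0.7, 15/3) = 8.571 servings → $3.86.
kale + chickpeas with both tight: 1.154 servings and 1.731 servings → $1.82.
kale + peanut butter with both tight: 2.586 servings and 1.552 servings → $2.64.
chickpeas + peanut butter: intersection lies outside the first quadrant.
So the least-cost plan costs $1.50.

$1.50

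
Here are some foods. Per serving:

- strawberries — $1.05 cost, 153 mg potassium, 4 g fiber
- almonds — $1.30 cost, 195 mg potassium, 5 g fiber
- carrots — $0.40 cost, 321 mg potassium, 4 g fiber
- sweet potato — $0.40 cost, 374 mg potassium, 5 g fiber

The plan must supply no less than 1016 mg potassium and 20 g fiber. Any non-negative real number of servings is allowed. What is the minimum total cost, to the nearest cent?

$1.60

Check every corner: each single food scaled to meet both minima, and each pair solved so both constraints bind.
strawberries only: max(1016/153, 20/4) = 6.641 servings → $6.97.
almonds only: max(1016/195, 20/5) = 5.21 servings → $6.77.
carrots only: max(1016/321, 20/4) = 5 servings → $2.00.
sweet potato only: max(1016/374, 20/5) = 4 servings → $1.60.
strawberries + almonds: intersection lies outside the first quadrant.
strawberries + carrots with both tight: 3.506 servings and 1.494 servings → $4.28.
strawberries + sweet potato with both tight: 3.283 servings and 1.373 servings → $4.00.
almonds + carrots with both tight: 2.856 servings and 1.43 servings → $4.28.
almonds + sweet potato with both tight: 2.682 servings and 1.318 servings → $4.01.
carrots + sweet potato: the both-tight solution has a negative serving — not a feasible corner.
The minimum over all feasible corners is $1.60.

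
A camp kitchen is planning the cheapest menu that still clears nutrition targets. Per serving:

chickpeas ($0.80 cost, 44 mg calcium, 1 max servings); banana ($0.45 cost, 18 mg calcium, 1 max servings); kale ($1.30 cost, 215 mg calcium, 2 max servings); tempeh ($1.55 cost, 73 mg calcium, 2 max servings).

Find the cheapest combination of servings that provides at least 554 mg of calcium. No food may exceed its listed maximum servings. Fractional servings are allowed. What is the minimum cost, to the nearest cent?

$5.10

Cost per mg of calcium: kale $0.0060, chickpeas $0.0182, tempeh $0.0212, banana $0.0250.
Take 2 servings of kale: +430.0 mg calcium for $2.60 (total $2.60, still need 124.0 mg).
Take 1 serving of chickpeas: +44.0 mg calcium for $0.80 (total $3.40, still need 80.0 mg).
Take 1.096 servings of tempeh: +80.0 mg calcium for $1.70 (total $5.10, still need 0.0 mg).
Greedy by cheapest-per-mg is optimal for a single linear constraint, so the minimum cost is $5.10.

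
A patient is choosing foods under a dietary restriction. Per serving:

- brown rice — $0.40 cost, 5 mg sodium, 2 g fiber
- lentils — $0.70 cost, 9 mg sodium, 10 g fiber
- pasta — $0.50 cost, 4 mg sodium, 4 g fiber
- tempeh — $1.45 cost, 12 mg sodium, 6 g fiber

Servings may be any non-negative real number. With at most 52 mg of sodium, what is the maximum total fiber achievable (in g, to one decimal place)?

57.8 g

Fiber per mg sodium: lentils 1.111, pasta 1, tempeh 0.5, brown rice 0.4.
With no serving limits, spend the whole sodium allowance on lentils: 52 mg / 9 mg × 10 g = 57.8 g.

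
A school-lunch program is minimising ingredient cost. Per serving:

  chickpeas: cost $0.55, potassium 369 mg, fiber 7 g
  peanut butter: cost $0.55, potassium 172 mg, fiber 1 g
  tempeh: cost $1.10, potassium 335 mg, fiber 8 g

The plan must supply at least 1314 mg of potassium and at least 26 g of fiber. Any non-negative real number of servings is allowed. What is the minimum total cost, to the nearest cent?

$2.04

At the optimum either one food covers both requirements or two foods hit both targets exactly; no other combination can be cheaper.
chickpeas only: max(1314/369, 26/7) = 3.714 servings → $2.04.
peanut butter only: max(1314/172, 26/1) = 26 servings → $14.30.
tempeh only: max(1314/335, 26/8) = 3.922 servings → $4.31.
chickpeas + peanut butter: the both-tight solution has a negative serving — not a feasible corner.
chickpeas + tempeh with both tight: 2.969 servings and 0.6524 servings → $2.35.
peanut butter + tempeh with both tight: 1.731 servings and 3.034 servings → $4.29.
The minimum over all feasible corners is $2.04.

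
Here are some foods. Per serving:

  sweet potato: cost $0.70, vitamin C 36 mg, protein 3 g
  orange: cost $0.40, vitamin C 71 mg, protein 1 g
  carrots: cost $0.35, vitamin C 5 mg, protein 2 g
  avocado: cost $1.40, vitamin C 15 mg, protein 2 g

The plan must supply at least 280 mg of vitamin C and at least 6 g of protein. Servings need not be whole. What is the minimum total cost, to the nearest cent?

Two binding constraints pin down two serving amounts, so the optimal mix uses at most two foods. The candidates are each food alone (scaled to the tighter of vitamin C/protein) and each pair with both constraints tight.
sweet potato only: max(280/36, 6/3) = 7.778 servings → $5.44.
orange only: max(280/71, 6/1) = 6 servings → $2.40.
carrots only: max(280/5, 6/2) = 56 servings → $19.60.
avocado only: max(280/15, 6/2) = 18.67 servings → $26.13.
sweet potato + orange with both tight: 0.8249 servings and 3.525 servings → $1.99.
sweet potato + carrots: the both-tight solution has a negative serving — not a feasible corner.
sweet potato + avocado: the both-tight solution has a negative serving — not a feasible corner.
orange + carrots with both tight: 3.869 servings and 1.066 servings → $1.92.
orange + avocado with both tight: 3.701 servings and 1.15 servings → $3.09.
carrots + avocado with both targets exact would need a negative amount; discard.
The minimum over all feasible corners is $1.92.

$1.92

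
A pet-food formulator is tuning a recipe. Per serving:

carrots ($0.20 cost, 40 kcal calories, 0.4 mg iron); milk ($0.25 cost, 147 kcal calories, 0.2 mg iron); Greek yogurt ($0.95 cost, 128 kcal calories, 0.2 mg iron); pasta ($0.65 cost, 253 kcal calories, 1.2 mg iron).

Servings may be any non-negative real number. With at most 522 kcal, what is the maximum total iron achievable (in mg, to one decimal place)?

Iron per kcal: carrots 0.01, pasta 0.004743, Greek yogurt 0.001563, milk 0.001361.
With no serving limits, spend the whole calories allowance on carrots: 522 kcal / 40 kcal × 0.4 mg = 5.2 mg.

5.2 mg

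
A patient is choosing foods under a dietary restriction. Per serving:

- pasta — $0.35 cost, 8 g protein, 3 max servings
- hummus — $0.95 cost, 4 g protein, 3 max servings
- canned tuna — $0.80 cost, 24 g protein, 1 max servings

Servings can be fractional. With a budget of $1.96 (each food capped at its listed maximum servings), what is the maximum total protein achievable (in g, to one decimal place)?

48.5 g

Protein per dollar: canned tuna 30, pasta 22.86, hummus 4.211.
Take 1 serving of canned tuna: spends $0.80, +24.0 g protein (running total 24.0 g).
Take 3 servings of pasta: spends $1.05, +24.0 g protein (running total 48.0 g).
Take 0.1158 servings of hummus: spends $0.11, +0.5 g protein (running total 48.5 g).
Filling greedily by protein-per-dollar is optimal for one linear limit, giving 48.5 g.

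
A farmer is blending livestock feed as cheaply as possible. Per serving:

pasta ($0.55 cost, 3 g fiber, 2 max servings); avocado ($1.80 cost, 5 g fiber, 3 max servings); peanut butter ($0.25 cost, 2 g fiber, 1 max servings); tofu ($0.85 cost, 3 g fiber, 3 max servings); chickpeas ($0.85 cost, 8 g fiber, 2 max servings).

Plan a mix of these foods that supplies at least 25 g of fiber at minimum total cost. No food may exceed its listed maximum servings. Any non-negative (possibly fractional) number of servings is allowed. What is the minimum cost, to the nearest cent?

Cost per g of fiber: chickpeas $0.1062, peanut butter $0.1250, pasta $0.1833, tofu $0.2833, avocado $0.3600.
Take 2 servings of chickpeas: +16.0 g fiber for $1.70 (total $1.70, still need 9.0 g).
Take 1 serving of peanut butter: +2.0 g fiber for $0.25 (total $1.95, still need 7.0 g).
Take 2 servings of pasta: +6.0 g fiber for $1.10 (total $3.05, still need 1.0 g).
Take 0.3333 servings of tofu: +1.0 g fiber for $0.28 (total $3.33, still need 0.0 g).
Greedy by cheapest-per-g is optimal for a single linear constraint, so the minimum cost is $3.33.

$3.33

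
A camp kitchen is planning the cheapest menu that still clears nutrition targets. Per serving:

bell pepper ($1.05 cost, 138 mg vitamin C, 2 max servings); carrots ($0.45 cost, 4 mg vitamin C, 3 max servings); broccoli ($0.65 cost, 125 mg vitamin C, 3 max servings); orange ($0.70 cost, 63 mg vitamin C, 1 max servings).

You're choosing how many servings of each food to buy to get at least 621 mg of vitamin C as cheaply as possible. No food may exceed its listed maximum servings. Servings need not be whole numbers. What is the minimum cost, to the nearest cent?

Cost per mg of vitamin C: broccoli $0.0052, bell pepper $0.0076, orange $0.0111, carrots $0.1125.
Take 3 servings of broccoli: +375.0 mg vitamin C for $1.95 (total $1.95, still need 246.0 mg).
Take 1.783 servings of bell pepper: +246.0 mg vitamin C for $1.87 (total $3.82, still need 0.0 mg).
Greedy by cheapest-per-mg is optimal for a single linear constraint, so the minimum cost is $3.82.

$3.82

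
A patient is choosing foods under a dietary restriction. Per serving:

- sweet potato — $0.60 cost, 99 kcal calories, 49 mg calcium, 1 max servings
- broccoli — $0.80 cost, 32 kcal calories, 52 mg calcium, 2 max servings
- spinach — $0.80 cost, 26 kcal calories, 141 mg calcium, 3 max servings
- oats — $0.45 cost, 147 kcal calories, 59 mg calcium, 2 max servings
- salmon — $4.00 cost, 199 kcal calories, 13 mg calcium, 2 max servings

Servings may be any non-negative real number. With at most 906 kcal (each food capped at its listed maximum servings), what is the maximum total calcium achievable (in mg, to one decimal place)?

718.2 mg

Calcium per kcal: spinach 5.423, broccoli 1.625, sweet potato 0.4949, oats 0.4014, salmon 0.06533.
Take 3 servings of spinach: uses 78 kcal, +423.0 mg calcium (running total 423.0 mg).
Take 2 servings of broccoli: uses 64 kcal, +104.0 mg calcium (running total 527.0 mg).
Take 1 serving of sweet potato: uses 99 kcal, +49.0 mg calcium (running total 576.0 mg).
Take 2 servings of oats: uses 294 kcal, +118.0 mg calcium (running total 694.0 mg).
Take 1.864 servings of salmon: uses 371 kcal, +24.2 mg calcium (running total 718.2 mg).
Filling greedily by calcium-per-kcal is optimal for one linear limit, giving 718.2 mg.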